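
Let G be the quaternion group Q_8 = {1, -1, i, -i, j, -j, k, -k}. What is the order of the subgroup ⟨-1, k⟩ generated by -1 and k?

4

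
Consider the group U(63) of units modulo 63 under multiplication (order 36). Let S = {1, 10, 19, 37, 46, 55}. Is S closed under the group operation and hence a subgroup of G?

|S| = 6 divides |G| = 36, consistent with Lagrange.
S contains the identity, every element's inverse is in S, and S is closed under ·: it is a subgroup.
In fact S = ⟨19⟩.

Yes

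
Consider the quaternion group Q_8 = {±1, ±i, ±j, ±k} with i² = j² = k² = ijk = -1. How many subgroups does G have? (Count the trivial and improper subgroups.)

6

|G| = 8, so by Lagrange every subgroup order divides 8. Divisors: 1, 2, 4, 8.
Subgroups by order — order 1: 1; order 2: 1; order 4: 3; order 8: 1.
Total: 1 + 1 + 3 + 1 = 6.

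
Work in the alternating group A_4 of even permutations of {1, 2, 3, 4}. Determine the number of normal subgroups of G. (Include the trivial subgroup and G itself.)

3

G has 10 subgroups. Checking conjugation-invariance by order — order 1: 1/1 normal; order 2: 0/3 normal; order 3: 0/4 normal; order 4: 1/1 normal; order 12: 1/1 normal.
Total normal subgroups: 3.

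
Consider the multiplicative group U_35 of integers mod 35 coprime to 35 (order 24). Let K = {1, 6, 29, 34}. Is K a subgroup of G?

|K| = 4 divides |G| = 24, consistent with Lagrange.
K contains the identity, every element's inverse is in K, and K is closed under ·: it is a subgroup.

Yes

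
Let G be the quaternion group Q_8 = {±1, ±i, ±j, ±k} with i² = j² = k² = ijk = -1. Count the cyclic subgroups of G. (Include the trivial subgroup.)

5

Each element a generates a cyclic subgroup ⟨a⟩; distinct elements may generate the same one (a cyclic group of order d has φ(d) generators).
Cyclic subgroups by order — order 1: 1; order 2: 1; order 4: 3.
Total: 5.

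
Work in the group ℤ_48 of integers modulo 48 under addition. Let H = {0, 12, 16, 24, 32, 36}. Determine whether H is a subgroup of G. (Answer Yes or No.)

Closure fails: 16 + 36 = 4 ∉ H. So H is not a subgroup.

No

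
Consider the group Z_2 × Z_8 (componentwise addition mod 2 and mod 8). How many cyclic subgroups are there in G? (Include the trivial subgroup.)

Group the elements of G by the cyclic subgroup they generate; each cyclic subgroup of order d accounts for φ(d) elements.
Cyclic subgroups by order — order 1: 1; order 2: 3; order 4: 2; order 8: 2.
Total: 8.

8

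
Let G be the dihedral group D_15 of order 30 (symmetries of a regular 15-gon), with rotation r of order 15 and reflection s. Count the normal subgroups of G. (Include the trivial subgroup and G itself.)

G has 28 subgroups. Checking conjugation-invariance by order — order 1: 1/1 normal; order 2: 0/15 normal; order 3: 1/1 normal; order 5: 1/1 normal; order 6: 0/5 normal; order 10: 0/3 normal; order 15: 1/1 normal; order 30: 1/1 normal.
Total normal subgroups: 5.

5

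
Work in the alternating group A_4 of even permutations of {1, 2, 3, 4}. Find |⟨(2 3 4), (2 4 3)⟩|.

3

|⟨(2 3 4)⟩| = 3 and |⟨(2 4 3)⟩| = 3, so |H| is a multiple of lcm(3, 3) = 3 and divides |G| = 12.
Closing under the operation: H = {e, (2 3 4), (2 4 3)}, so |H| = 3.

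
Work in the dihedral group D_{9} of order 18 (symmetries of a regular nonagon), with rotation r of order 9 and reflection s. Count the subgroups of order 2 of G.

9

|G| = 18 and 2 | 18, so subgroups of order 2 are possible by Lagrange.
The subgroups of order 2 are: {e, r^2s}; {e, r^3s}; {e, r^4s}; {e, r^5s}; … (9 in all).
So G has 9 subgroups of order 2.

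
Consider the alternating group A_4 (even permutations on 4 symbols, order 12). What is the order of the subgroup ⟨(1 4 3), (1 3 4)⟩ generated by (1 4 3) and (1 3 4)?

3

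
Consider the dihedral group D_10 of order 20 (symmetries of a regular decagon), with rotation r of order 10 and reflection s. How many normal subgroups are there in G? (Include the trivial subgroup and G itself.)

G has 22 subgroups. Checking conjugation-invariance by order — order 1: 1/1 normal; order 2: 1/11 normal; order 4: 0/5 normal; order 5: 1/1 normal; order 10: 3/3 normal; order 20: 1/1 normal.
Total normal subgroups: 7.

7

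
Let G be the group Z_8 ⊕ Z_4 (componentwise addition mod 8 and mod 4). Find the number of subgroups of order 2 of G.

3

|G| = 32 and 2 | 32, so subgroups of order 2 are possible by Lagrange.
The subgroups of order 2 are: {(0,0), (0,2)}; {(0,0), (4,0)}; {(0,0), (4,2)}.
So G has 3 subgroups of order 2.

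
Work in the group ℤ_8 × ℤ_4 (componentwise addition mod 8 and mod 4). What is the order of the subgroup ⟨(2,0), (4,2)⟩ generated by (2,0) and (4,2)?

8

|⟨(2,0)⟩| = 4 and |⟨(4,2)⟩| = 2, so |H| is a multiple of lcm(4, 2) = 4 and divides |G| = 32.
Closing under the operation: H = {(0,0), (0,2), (2,0), (2,2), (4,0), (4,2), (6,0), (6,2)}, so |H| = 8.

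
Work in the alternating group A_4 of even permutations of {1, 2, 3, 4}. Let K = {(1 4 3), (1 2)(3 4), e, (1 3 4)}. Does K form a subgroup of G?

Closure fails: (1 4 3) ∘ (1 2)(3 4) = (1 2 4) ∉ K. So K is not a subgroup.

No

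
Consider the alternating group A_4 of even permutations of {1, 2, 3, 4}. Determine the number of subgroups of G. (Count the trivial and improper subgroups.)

|G| = 12, so by Lagrange every subgroup order divides 12. Divisors: 1, 2, 3, 4, 6, 12.
Subgroups by order — order 1: 1; order 2: 3; order 3: 4; order 4: 1; order 6: 0; order 12: 1.
Total: 1 + 3 + 4 + 1 + 0 + 1 = 10.

10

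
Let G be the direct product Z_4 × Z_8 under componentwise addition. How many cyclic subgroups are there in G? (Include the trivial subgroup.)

14

A cyclic subgroup of order d is generated by each of its φ(d) elements of order d, so the cyclic subgroups of order d number (#elements of order d)/φ(d).
Cyclic subgroups by order — order 1: 1; order 2: 3; order 4: 6; order 8: 4.
Total: 14.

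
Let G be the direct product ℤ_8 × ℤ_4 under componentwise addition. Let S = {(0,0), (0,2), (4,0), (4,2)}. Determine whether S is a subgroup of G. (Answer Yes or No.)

|S| = 4 divides |G| = 32, consistent with Lagrange.
S contains the identity, every element's inverse is in S, and S is closed under +: it is a subgroup.

Yes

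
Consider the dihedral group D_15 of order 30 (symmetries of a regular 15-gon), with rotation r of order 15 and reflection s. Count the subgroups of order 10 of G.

3

|G| = 30 and 10 | 30, so subgroups of order 10 are possible by Lagrange.
The subgroups of order 10 are: {e, r^3, r^6, r^9, r^12, rs, r^4s, r^7s, r^10s, r^13s}; {e, r^3, r^6, r^9, r^12, r^2s, r^5s, r^8s, r^11s, r^14s}; {e, r^3, r^6, r^9, r^12, s, r^3s, r^6s, r^9s, r^12s}.
So G has 3 subgroups of order 10.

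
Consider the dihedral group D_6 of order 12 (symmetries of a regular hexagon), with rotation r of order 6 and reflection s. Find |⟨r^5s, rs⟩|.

6

|⟨r^5s⟩| = 2 and |⟨rs⟩| = 2, so |H| is a multiple of lcm(2, 2) = 2 and divides |G| = 12.
Closing under the operation: H = {e, r^2, r^4, rs, r^3s, r^5s}, so |H| = 6.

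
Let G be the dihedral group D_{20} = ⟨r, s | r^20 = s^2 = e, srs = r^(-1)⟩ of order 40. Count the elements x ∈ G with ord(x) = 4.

2

The elements of order 4 are: r^5, r^15.
That's 2.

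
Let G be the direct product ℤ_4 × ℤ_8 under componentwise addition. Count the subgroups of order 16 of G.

|G| = 32 and 16 | 32, so subgroups of order 16 are possible by Lagrange.
The subgroups of order 16 are: {(0,0), (0,1), (0,2), (0,3), (0,4), (0,5), (0,6), (0,7), (2,0), (2,1), (2,2), (2,3), (2,4), (2,5), (2,6), (2,7)}; {(0,0), (0,2), (0,4), (0,6), (1,0), (1,2), (1,4), (1,6), (2,0), (2,2), (2,4), (2,6), (3,0), (3,2), (3,4), (3,6)}; {(0,0), (0,2), (0,4), (0,6), (1,1), (1,3), (1,5), (1,7), (2,0), (2,2), (2,4), (2,6), (3,1), (3,3), (3,5), (3,7)}.
So G has 3 subgroups of order 16.

3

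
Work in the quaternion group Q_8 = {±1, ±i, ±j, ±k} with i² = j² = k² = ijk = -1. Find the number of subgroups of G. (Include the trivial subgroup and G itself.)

6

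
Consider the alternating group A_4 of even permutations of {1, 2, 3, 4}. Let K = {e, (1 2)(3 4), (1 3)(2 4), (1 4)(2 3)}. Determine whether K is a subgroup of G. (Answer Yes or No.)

Yes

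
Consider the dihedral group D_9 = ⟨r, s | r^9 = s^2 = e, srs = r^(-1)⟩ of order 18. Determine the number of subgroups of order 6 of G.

3

|G| = 18 and 6 | 18, so subgroups of order 6 are possible by Lagrange.
The subgroups of order 6 are: {e, r^3, r^6, r^2s, r^5s, r^8s}; {e, r^3, r^6, s, r^3s, r^6s}; {e, r^3, r^6, rs, r^4s, r^7s}.
So G has 3 subgroups of order 6.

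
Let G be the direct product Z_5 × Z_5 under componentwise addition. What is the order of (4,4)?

The order of (4,4) in Z_5 × Z_5 is lcm(ord(4) in Z_5, ord(4) in Z_5).
ord(4) = 5 and ord(4) = 5, so |⟨(4,4)⟩| = lcm(5, 5) = 5.

5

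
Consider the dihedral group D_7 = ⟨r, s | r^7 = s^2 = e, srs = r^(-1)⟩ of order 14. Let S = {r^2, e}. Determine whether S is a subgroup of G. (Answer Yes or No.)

r^2 ∈ S but its inverse r^5 ∉ S, so S is not a subgroup.

No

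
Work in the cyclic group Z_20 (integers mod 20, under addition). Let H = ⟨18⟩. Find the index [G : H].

2

|⟨18⟩| = 10 and |G| = 20.
By Lagrange, [G : H] = |G|/|H| = 20/10 = 2.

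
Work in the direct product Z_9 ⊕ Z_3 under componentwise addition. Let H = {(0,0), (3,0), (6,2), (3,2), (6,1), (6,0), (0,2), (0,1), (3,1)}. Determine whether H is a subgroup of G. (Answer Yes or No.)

Yes

|H| = 9 divides |G| = 27, consistent with Lagrange.
H contains the identity, every element's inverse is in H, and H is closed under +: it is a subgroup.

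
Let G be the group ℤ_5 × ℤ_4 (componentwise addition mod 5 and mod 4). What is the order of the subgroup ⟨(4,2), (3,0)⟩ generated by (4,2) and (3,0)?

10

|⟨(4,2)⟩| = 10 and |⟨(3,0)⟩| = 5, so |H| is a multiple of lcm(10, 5) = 10 and divides |G| = 20.
Closing under the operation: H = {(0,0), (0,2), (1,0), (1,2), (2,0), (2,2), (3,0), (3,2), (4,0), (4,2)}, so |H| = 10.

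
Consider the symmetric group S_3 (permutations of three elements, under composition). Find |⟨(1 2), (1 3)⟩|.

6

|⟨(1 2)⟩| = 2 and |⟨(1 3)⟩| = 2, so |H| is a multiple of lcm(2, 2) = 2 and divides |G| = 6.
Closing {(1 2), (1 3)} under the group operation gives all of G, so |H| = 6.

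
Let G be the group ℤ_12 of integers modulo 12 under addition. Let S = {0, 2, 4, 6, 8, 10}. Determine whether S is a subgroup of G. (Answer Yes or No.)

Yes

|S| = 6 divides |G| = 12, consistent with Lagrange.
S contains the identity, every element's inverse is in S, and S is closed under +: it is a subgroup.
In fact S = ⟨2⟩.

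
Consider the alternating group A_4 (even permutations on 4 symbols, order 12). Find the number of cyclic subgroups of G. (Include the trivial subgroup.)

8

Each element a generates a cyclic subgroup ⟨a⟩; distinct elements may generate the same one (a cyclic group of order d has φ(d) generators).
Cyclic subgroups by order — order 1: 1; order 2: 3; order 3: 4.
Total: 8.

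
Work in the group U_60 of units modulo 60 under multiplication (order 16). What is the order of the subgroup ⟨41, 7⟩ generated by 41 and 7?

8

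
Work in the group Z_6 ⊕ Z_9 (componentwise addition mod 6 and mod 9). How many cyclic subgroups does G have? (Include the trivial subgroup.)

Group the elements of G by the cyclic subgroup they generate; each cyclic subgroup of order d accounts for φ(d) elements.
Cyclic subgroups by order — order 1: 1; order 2: 1; order 3: 4; order 6: 4; order 9: 3; order 18: 3.
Total: 16.

16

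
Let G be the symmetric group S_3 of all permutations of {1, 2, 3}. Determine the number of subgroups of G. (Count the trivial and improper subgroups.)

6

|G| = 6, so by Lagrange every subgroup order divides 6. Divisors: 1, 2, 3, 6.
Subgroups by order — order 1: 1; order 2: 3; order 3: 1; order 6: 1.
Total: 1 + 3 + 1 + 1 = 6.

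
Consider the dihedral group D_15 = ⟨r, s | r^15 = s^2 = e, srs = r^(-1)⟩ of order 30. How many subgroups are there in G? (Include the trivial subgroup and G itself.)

28

|G| = 30, so by Lagrange every subgroup order divides 30. Divisors: 1, 2, 3, 5, 6, 10, 15, 30.
Subgroups by order — order 1: 1; order 2: 15; order 3: 1; order 5: 1; order 6: 5; order 10: 3; order 15: 1; order 30: 1.
Total: 1 + 15 + 1 + 1 + 5 + 3 + 1 + 1 = 28.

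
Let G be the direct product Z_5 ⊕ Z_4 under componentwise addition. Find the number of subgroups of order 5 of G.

|G| = 20 and 5 | 20, so subgroups of order 5 are possible by Lagrange.
The subgroups of order 5 are: {(0,0), (1,0), (2,0), (3,0), (4,0)}.
So G has 1 subgroup of order 5.

1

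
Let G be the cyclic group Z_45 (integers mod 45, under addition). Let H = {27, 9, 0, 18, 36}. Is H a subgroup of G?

|H| = 5 divides |G| = 45, consistent with Lagrange.
H contains the identity, every element's inverse is in H, and H is closed under +: it is a subgroup.
In fact H = ⟨18⟩.

Yes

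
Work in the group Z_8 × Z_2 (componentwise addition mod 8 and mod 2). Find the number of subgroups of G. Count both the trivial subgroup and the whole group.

11

|G| = 16, so by Lagrange every subgroup order divides 16. Divisors: 1, 2, 4, 8, 16.
Subgroups by order — order 1: 1; order 2: 3; order 4: 3; order 8: 3; order 16: 1.
Total: 1 + 3 + 3 + 3 + 1 = 11.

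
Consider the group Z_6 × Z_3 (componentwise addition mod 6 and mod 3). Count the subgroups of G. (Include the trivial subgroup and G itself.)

12

|G| = 18, so by Lagrange every subgroup order divides 18. Divisors: 1, 2, 3, 6, 9, 18.
Subgroups by order — order 1: 1; order 2: 1; order 3: 4; order 6: 4; order 9: 1; order 18: 1.
Total: 1 + 1 + 4 + 4 + 1 + 1 = 12.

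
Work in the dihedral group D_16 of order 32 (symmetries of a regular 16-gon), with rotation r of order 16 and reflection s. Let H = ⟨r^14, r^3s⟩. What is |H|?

|⟨r^14⟩| = 8 and |⟨r^3s⟩| = 2, so |H| is a multiple of lcm(8, 2) = 8 and divides |G| = 32.
Closing under the operation: H = {e, r^2, r^4, r^6, r^8, r^10, r^12, r^14, rs, r^3s, r^5s, r^7s, r^9s, r^11s, r^13s, r^15s}, so |H| = 16.

16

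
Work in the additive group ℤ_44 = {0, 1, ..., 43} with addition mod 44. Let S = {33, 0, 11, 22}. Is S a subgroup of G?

Yes

|S| = 4 divides |G| = 44, consistent with Lagrange.
S contains the identity, every element's inverse is in S, and S is closed under +: it is a subgroup.
In fact S = ⟨33⟩.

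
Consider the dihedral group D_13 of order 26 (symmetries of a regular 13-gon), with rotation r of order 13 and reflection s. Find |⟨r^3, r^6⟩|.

|⟨r^3⟩| = 13 and |⟨r^6⟩| = 13, so |H| is a multiple of lcm(13, 13) = 13 and divides |G| = 26.
Closing under the operation: H = {e, r, r^2, r^3, r^4, r^5, r^6, r^7, r^8, r^9, r^10, r^11, r^12}, so |H| = 13.

13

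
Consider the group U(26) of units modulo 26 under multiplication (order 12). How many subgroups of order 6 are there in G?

|G| = 12 and 6 | 12, so subgroups of order 6 are possible by Lagrange.
The subgroups of order 6 are: {1, 3, 9, 17, 23, 25}.
So G has 1 subgroup of order 6.

1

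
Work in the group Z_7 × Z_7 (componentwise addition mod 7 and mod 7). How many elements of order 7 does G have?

An element (a,b) has order lcm(ord(a), ord(b)); count pairs with lcm equal to 7.
Enumerating gives 48 such elements.

48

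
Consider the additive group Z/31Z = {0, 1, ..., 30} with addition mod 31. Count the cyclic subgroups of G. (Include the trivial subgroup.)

2

Group the elements of G by the cyclic subgroup they generate; each cyclic subgroup of order d accounts for φ(d) elements.
Cyclic subgroups by order — order 1: 1; order 31: 1.
Total: 2.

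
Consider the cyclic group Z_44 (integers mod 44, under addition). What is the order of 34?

In Z_44, the order of an element a is n/gcd(a, n).
gcd(34, 44) = 2, so |⟨34⟩| = 44/2 = 22.

22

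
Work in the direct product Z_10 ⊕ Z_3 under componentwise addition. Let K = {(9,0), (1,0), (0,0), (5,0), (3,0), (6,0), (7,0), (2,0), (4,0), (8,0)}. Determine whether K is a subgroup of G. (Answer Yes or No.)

Yes

|K| = 10 divides |G| = 30, consistent with Lagrange.
K contains the identity, every element's inverse is in K, and K is closed under +: it is a subgroup.
In fact K = ⟨(9,0)⟩.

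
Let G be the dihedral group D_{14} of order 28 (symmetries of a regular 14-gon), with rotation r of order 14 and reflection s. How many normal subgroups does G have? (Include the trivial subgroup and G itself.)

7

G has 28 subgroups. Checking conjugation-invariance by order — order 1: 1/1 normal; order 2: 1/15 normal; order 4: 0/7 normal; order 7: 1/1 normal; order 14: 3/3 normal; order 28: 1/1 normal.
Total normal subgroups: 7.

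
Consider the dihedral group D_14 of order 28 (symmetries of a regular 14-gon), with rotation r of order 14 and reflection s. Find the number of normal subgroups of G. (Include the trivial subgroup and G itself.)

7

G has 28 subgroups. Checking conjugation-invariance by order — order 1: 1/1 normal; order 2: 1/15 normal; order 4: 0/7 normal; order 7: 1/1 normal; order 14: 3/3 normal; order 28: 1/1 normal.
Total normal subgroups: 7.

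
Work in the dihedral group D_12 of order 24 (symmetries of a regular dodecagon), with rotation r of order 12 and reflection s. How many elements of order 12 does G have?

The elements of order 12 are: r, r^5, r^7, r^11.
That's 4.

4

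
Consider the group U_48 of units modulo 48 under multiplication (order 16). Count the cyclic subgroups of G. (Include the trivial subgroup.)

12

A cyclic subgroup of order d is generated by each of its φ(d) elements of order d, so the cyclic subgroups of order d number (#elements of order d)/φ(d).
Cyclic subgroups by order — order 1: 1; order 2: 7; order 4: 4.
Total: 12.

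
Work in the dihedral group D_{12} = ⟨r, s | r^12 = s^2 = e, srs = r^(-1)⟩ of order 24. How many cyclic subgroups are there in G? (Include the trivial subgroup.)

18

Each element a generates a cyclic subgroup ⟨a⟩; distinct elements may generate the same one (a cyclic group of order d has φ(d) generators).
Cyclic subgroups by order — order 1: 1; order 2: 13; order 3: 1; order 4: 1; order 6: 1; order 12: 1.
Total: 18.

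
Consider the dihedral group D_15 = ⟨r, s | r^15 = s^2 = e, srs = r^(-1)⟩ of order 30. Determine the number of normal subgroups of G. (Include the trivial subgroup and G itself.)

G has 28 subgroups. Checking conjugation-invariance by order — order 1: 1/1 normal; order 2: 0/15 normal; order 3: 1/1 normal; order 5: 1/1 normal; order 6: 0/5 normal; order 10: 0/3 normal; order 15: 1/1 normal; order 30: 1/1 normal.
Total normal subgroups: 5.

5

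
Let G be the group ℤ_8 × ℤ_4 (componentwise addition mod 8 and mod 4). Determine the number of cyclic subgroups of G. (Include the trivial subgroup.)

Each element a generates a cyclic subgroup ⟨a⟩; distinct elements may generate the same one (a cyclic group of order d has φ(d) generators).
Cyclic subgroups by order — order 1: 1; order 2: 3; order 4: 6; order 8: 4.
Total: 14.

14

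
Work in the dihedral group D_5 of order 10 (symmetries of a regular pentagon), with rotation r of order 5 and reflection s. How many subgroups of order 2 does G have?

|G| = 10 and 2 | 10, so subgroups of order 2 are possible by Lagrange.
The subgroups of order 2 are: {e, r^2s}; {e, r^3s}; {e, r^4s}; {e, rs}; … (5 in all).
So G has 5 subgroups of order 2.

5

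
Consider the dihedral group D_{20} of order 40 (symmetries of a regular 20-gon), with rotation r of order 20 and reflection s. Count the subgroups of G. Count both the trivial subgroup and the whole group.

48

|G| = 40, so by Lagrange every subgroup order divides 40. Divisors: 1, 2, 4, 5, 8, 10, 20, 40.
Subgroups by order — order 1: 1; order 2: 21; order 4: 11; order 5: 1; order 8: 5; order 10: 5; order 20: 3; order 40: 1.
Total: 1 + 21 + 11 + 1 + 5 + 5 + 3 + 1 = 48.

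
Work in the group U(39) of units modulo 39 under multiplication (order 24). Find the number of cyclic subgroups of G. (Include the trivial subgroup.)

Group the elements of G by the cyclic subgroup they generate; each cyclic subgroup of order d accounts for φ(d) elements.
Cyclic subgroups by order — order 1: 1; order 2: 3; order 3: 1; order 4: 2; order 6: 3; order 12: 2.
Total: 12.

12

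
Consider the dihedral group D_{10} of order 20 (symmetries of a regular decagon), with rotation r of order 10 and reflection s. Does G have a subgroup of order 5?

5 | 20. A subgroup of order 5 is {e, r^2, r^4, r^6, r^8}.

Yes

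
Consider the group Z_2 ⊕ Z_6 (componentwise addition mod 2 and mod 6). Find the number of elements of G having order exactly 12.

0

An element (a,b) has order lcm(ord(a), ord(b)); count pairs with lcm equal to 12.
Enumerating gives 0 such elements.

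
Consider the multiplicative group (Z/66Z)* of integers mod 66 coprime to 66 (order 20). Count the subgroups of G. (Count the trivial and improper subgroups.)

|G| = 20, so by Lagrange every subgroup order divides 20. Divisors: 1, 2, 4, 5, 10, 20.
Subgroups by order — order 1: 1; order 2: 3; order 4: 1; order 5: 1; order 10: 3; order 20: 1.
Total: 1 + 3 + 1 + 1 + 3 + 1 = 10.

10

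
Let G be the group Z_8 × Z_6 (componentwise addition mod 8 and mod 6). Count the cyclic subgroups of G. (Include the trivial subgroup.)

Group the elements of G by the cyclic subgroup they generate; each cyclic subgroup of order d accounts for φ(d) elements.
Cyclic subgroups by order — order 1: 1; order 2: 3; order 3: 1; order 4: 2; order 6: 3; order 8: 2; order 12: 2; order 24: 2.
Total: 16.

16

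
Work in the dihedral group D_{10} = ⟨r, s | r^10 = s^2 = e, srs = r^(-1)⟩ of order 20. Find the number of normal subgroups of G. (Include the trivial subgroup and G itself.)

7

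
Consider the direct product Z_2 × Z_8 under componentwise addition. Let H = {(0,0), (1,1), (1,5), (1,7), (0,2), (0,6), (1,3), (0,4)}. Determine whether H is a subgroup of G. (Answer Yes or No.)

Yes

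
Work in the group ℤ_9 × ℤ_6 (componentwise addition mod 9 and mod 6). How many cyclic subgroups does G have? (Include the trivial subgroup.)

16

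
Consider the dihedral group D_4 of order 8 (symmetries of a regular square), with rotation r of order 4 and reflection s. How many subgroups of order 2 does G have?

5

|G| = 8 and 2 | 8, so subgroups of order 2 are possible by Lagrange.
The subgroups of order 2 are: {e, r^2}; {e, r^2s}; {e, r^3s}; {e, rs}; … (5 in all).
So G has 5 subgroups of order 2.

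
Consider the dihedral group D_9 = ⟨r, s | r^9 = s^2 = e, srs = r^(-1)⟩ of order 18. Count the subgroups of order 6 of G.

3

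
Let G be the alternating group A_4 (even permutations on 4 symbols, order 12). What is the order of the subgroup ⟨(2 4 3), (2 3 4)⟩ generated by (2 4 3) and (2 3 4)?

|⟨(2 4 3)⟩| = 3 and |⟨(2 3 4)⟩| = 3, so |H| is a multiple of lcm(3, 3) = 3 and divides |G| = 12.
Closing under the operation: H = {e, (2 3 4), (2 4 3)}, so |H| = 3.

3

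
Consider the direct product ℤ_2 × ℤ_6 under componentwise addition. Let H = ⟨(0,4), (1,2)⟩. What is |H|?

6

|⟨(0,4)⟩| = 3 and |⟨(1,2)⟩| = 6, so |H| is a multiple of lcm(3, 6) = 6 and divides |G| = 12.
Closing under the operation: H = {(0,0), (0,2), (0,4), (1,0), (1,2), (1,4)}, so |H| = 6.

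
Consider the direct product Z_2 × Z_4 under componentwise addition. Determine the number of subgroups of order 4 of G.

|G| = 8 and 4 | 8, so subgroups of order 4 are possible by Lagrange.
The subgroups of order 4 are: {(0,0), (0,1), (0,2), (0,3)}; {(0,0), (0,2), (1,0), (1,2)}; {(0,0), (0,2), (1,1), (1,3)}.
So G has 3 subgroups of order 4.

3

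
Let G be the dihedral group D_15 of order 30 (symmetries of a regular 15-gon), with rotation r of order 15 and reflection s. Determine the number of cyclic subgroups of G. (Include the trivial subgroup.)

19

Each element a generates a cyclic subgroup ⟨a⟩; distinct elements may generate the same one (a cyclic group of order d has φ(d) generators).
Cyclic subgroups by order — order 1: 1; order 2: 15; order 3: 1; order 5: 1; order 15: 1.
Total: 19.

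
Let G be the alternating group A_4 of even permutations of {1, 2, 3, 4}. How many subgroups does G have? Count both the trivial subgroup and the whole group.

10

|G| = 12, so by Lagrange every subgroup order divides 12. Divisors: 1, 2, 3, 4, 6, 12.
Subgroups by order — order 1: 1; order 2: 3; order 3: 4; order 4: 1; order 6: 0; order 12: 1.
Total: 1 + 3 + 4 + 1 + 0 + 1 = 10.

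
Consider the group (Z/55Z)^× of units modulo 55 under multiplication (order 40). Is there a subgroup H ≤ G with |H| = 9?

9 does not divide |G| = 40, so by Lagrange no subgroup of order 9 exists.

No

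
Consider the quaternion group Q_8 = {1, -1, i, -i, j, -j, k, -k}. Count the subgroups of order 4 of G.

3

|G| = 8 and 4 | 8, so subgroups of order 4 are possible by Lagrange.
The subgroups of order 4 are: {1, -1, i, -i}; {1, -1, j, -j}; {1, -1, k, -k}.
So G has 3 subgroups of order 4.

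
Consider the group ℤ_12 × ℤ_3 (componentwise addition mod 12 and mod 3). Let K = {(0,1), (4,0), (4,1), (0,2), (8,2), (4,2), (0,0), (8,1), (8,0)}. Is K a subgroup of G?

|K| = 9 divides |G| = 36, consistent with Lagrange.
K contains the identity, every element's inverse is in K, and K is closed under +: it is a subgroup.

Yes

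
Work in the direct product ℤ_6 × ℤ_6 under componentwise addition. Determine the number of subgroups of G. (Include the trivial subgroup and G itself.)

30

|G| = 36, so by Lagrange every subgroup order divides 36. Divisors: 1, 2, 3, 4, 6, 9, 12, 18, 36.
Subgroups by order — order 1: 1; order 2: 3; order 3: 4; order 4: 1; order 6: 12; order 9: 1; order 12: 4; order 18: 3; order 36: 1.
Total: 1 + 3 + 4 + 1 + 12 + 1 + 4 + 3 + 1 = 30.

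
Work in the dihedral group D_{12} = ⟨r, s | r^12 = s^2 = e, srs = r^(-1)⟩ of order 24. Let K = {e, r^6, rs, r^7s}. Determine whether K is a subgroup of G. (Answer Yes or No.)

Yes

|K| = 4 divides |G| = 24, consistent with Lagrange.
K contains the identity, every element's inverse is in K, and K is closed under ·: it is a subgroup.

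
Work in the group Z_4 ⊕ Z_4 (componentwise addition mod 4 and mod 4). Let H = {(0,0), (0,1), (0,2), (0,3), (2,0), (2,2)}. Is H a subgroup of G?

No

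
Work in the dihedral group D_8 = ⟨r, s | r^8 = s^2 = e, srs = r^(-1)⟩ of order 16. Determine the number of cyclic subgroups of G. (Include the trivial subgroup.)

12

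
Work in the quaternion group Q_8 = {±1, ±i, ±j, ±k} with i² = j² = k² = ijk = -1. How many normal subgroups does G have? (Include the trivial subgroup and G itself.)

6

G has 6 subgroups. Checking conjugation-invariance by order — order 1: 1/1 normal; order 2: 1/1 normal; order 4: 3/3 normal; order 8: 1/1 normal.
Total normal subgroups: 6.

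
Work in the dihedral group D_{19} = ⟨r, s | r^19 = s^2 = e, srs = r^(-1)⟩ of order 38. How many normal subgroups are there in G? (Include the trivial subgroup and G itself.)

G has 22 subgroups. Checking conjugation-invariance by order — order 1: 1/1 normal; order 2: 0/19 normal; order 19: 1/1 normal; order 38: 1/1 normal.
Total normal subgroups: 3.

3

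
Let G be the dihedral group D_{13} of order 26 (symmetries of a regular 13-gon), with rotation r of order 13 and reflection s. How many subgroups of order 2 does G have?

|G| = 26 and 2 | 26, so subgroups of order 2 are possible by Lagrange.
The subgroups of order 2 are: {e, r^10s}; {e, r^11s}; {e, r^12s}; {e, r^2s}; … (13 in all).
So G has 13 subgroups of order 2.

13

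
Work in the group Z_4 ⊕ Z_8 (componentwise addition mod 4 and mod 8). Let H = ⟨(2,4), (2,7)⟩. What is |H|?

16

|⟨(2,4)⟩| = 2 and |⟨(2,7)⟩| = 8, so |H| is a multiple of lcm(2, 8) = 8 and divides |G| = 32.
Closing under the operation: H = {(0,0), (0,1), (0,2), (0,3), (0,4), (0,5), (0,6), (0,7), (2,0), (2,1), (2,2), (2,3), (2,4), (2,5), (2,6), (2,7)}, so |H| = 16.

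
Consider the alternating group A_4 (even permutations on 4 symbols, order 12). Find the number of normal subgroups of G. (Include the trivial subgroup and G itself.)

3

G has 10 subgroups. Checking conjugation-invariance by order — order 1: 1/1 normal; order 2: 0/3 normal; order 3: 0/4 normal; order 4: 1/1 normal; order 12: 1/1 normal.
Total normal subgroups: 3.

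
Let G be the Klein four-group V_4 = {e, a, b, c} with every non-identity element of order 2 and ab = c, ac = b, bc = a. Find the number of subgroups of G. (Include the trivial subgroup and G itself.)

|G| = 4, so by Lagrange every subgroup order divides 4. Divisors: 1, 2, 4.
Subgroups by order — order 1: 1; order 2: 3; order 4: 1.
Total: 1 + 3 + 1 = 5.

5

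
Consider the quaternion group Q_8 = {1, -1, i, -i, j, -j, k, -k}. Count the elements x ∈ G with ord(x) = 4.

6

The elements of order 4 are: i, -i, j, -j, k, -k.
That's 6.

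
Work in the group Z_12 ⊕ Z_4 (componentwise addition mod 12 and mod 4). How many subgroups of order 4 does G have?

|G| = 48 and 4 | 48, so subgroups of order 4 are possible by Lagrange.
The subgroups of order 4 are: {(0,0), (0,1), (0,2), (0,3)}; {(0,0), (0,2), (6,0), (6,2)}; {(0,0), (0,2), (6,1), (6,3)}; {(0,0), (3,0), (6,0), (9,0)}; … (7 in all).
So G has 7 subgroups of order 4.

7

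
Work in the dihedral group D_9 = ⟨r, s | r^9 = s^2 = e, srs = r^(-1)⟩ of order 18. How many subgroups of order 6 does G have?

3

|G| = 18 and 6 | 18, so subgroups of order 6 are possible by Lagrange.
The subgroups of order 6 are: {e, r^3, r^6, r^2s, r^5s, r^8s}; {e, r^3, r^6, s, r^3s, r^6s}; {e, r^3, r^6, rs, r^4s, r^7s}.
So G has 3 subgroups of order 6.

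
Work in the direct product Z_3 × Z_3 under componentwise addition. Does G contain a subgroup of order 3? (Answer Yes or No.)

Yes

3 | 9. A subgroup of order 3 is {(0,0), (0,1), (0,2)}.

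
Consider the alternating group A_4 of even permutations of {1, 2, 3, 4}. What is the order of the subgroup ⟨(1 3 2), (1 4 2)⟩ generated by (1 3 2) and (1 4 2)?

|⟨(1 3 2)⟩| = 3 and |⟨(1 4 2)⟩| = 3, so |H| is a multiple of lcm(3, 3) = 3 and divides |G| = 12.
Closing {(1 3 2), (1 4 2)} under the group operation gives all of G, so |H| = 12.

12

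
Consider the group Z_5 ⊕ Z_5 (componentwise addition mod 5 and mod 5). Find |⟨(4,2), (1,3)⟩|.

|⟨(4,2)⟩| = 5 and |⟨(1,3)⟩| = 5, so |H| is a multiple of lcm(5, 5) = 5 and divides |G| = 25.
Closing under the operation: H = {(0,0), (1,3), (2,1), (3,4), (4,2)}, so |H| = 5.

5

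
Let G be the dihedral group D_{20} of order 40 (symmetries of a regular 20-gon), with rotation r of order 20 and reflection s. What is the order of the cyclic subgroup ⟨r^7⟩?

Computing powers of r^7: the smallest k with (r^7)^k = e is k = 20.

20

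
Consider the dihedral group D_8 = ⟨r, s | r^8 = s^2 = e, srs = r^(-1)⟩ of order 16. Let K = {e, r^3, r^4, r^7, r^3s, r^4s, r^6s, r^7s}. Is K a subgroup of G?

r^7 ∈ K but its inverse r ∉ K, so K is not a subgroup.

No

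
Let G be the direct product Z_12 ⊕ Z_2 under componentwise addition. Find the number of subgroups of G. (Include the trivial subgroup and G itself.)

16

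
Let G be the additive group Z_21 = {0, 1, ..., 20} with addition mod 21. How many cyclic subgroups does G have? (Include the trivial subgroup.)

A cyclic subgroup of order d is generated by each of its φ(d) elements of order d, so the cyclic subgroups of order d number (#elements of order d)/φ(d).
Cyclic subgroups by order — order 1: 1; order 3: 1; order 7: 1; order 21: 1.
Total: 4.

4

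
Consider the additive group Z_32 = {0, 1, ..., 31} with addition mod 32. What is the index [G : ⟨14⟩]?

2

|⟨14⟩| = 16 and |G| = 32.
By Lagrange, [G : H] = |G|/|H| = 32/16 = 2.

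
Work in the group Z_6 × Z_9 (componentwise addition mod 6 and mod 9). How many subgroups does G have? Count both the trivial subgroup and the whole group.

|G| = 54, so by Lagrange every subgroup order divides 54. Divisors: 1, 2, 3, 6, 9, 18, 27, 54.
Subgroups by order — order 1: 1; order 2: 1; order 3: 4; order 6: 4; order 9: 4; order 18: 4; order 27: 1; order 54: 1.
Total: 1 + 1 + 4 + 4 + 4 + 4 + 1 + 1 = 20.

20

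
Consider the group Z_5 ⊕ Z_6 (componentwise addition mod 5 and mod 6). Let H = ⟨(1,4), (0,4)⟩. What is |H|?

15

|⟨(1,4)⟩| = 15 and |⟨(0,4)⟩| = 3, so |H| is a multiple of lcm(15, 3) = 15 and divides |G| = 30.
Closing under the operation: H = {(0,0), (0,2), (0,4), (1,0), (1,2), (1,4), (2,0), (2,2), (2,4), (3,0), (3,2), (3,4), (4,0), (4,2), (4,4)}, so |H| = 15.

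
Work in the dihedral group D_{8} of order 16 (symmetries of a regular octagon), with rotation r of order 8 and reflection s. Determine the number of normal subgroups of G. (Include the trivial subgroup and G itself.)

7

G has 19 subgroups. Checking conjugation-invariance by order — order 1: 1/1 normal; order 2: 1/9 normal; order 4: 1/5 normal; order 8: 3/3 normal; order 16: 1/1 normal.
Total normal subgroups: 7.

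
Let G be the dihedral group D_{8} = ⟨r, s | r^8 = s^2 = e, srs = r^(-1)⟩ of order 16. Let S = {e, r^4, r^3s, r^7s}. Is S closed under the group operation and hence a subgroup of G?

Yes

|S| = 4 divides |G| = 16, consistent with Lagrange.
S contains the identity, every element's inverse is in S, and S is closed under ·: it is a subgroup.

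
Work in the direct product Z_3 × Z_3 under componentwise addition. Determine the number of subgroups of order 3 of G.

4

|G| = 9 and 3 | 9, so subgroups of order 3 are possible by Lagrange.
The subgroups of order 3 are: {(0,0), (0,1), (0,2)}; {(0,0), (1,0), (2,0)}; {(0,0), (1,1), (2,2)}; {(0,0), (1,2), (2,1)}.
So G has 4 subgroups of order 3.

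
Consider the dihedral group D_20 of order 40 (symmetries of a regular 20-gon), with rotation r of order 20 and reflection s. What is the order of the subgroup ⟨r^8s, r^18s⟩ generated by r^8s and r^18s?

|⟨r^8s⟩| = 2 and |⟨r^18s⟩| = 2, so |H| is a multiple of lcm(2, 2) = 2 and divides |G| = 40.
Closing under the operation: H = {e, r^10, r^8s, r^18s}, so |H| = 4.

4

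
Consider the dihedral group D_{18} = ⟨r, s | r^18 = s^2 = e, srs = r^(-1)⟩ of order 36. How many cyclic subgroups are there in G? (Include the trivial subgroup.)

Group the elements of G by the cyclic subgroup they generate; each cyclic subgroup of order d accounts for φ(d) elements.
Cyclic subgroups by order — order 1: 1; order 2: 19; order 3: 1; order 6: 1; order 9: 1; order 18: 1.
Total: 24.

24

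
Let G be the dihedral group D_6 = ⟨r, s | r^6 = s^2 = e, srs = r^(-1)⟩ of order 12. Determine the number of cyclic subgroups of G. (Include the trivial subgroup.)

10

Each element a generates a cyclic subgroup ⟨a⟩; distinct elements may generate the same one (a cyclic group of order d has φ(d) generators).
Cyclic subgroups by order — order 1: 1; order 2: 7; order 3: 1; order 6: 1.
Total: 10.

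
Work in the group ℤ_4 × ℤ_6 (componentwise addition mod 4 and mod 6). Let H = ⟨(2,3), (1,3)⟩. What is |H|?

8

|⟨(2,3)⟩| = 2 and |⟨(1,3)⟩| = 4, so |H| is a multiple of lcm(2, 4) = 4 and divides |G| = 24.
Closing under the operation: H = {(0,0), (0,3), (1,0), (1,3), (2,0), (2,3), (3,0), (3,3)}, so |H| = 8.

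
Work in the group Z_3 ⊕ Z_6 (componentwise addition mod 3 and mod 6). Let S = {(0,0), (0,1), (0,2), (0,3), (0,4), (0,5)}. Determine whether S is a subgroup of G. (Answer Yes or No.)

Yes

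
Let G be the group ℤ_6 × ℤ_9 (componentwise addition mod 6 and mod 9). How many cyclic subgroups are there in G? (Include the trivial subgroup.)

Group the elements of G by the cyclic subgroup they generate; each cyclic subgroup of order d accounts for φ(d) elements.
Cyclic subgroups by order — order 1: 1; order 2: 1; order 3: 4; order 6: 4; order 9: 3; order 18: 3.
Total: 16.

16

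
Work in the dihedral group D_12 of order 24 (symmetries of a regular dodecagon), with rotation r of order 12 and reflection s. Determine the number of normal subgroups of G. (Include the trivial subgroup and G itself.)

9

G has 34 subgroups. Checking conjugation-invariance by order — order 1: 1/1 normal; order 2: 1/13 normal; order 3: 1/1 normal; order 4: 1/7 normal; order 6: 1/5 normal; order 8: 0/3 normal; order 12: 3/3 normal; order 24: 1/1 normal.
Total normal subgroups: 9.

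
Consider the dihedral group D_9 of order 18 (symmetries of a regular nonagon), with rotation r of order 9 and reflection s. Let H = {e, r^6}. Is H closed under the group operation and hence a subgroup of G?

No

r^6 ∈ H but its inverse r^3 ∉ H, so H is not a subgroup.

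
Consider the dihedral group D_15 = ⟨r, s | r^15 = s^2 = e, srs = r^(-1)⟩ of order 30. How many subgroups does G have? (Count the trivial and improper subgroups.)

28

|G| = 30, so by Lagrange every subgroup order divides 30. Divisors: 1, 2, 3, 5, 6, 10, 15, 30.
Subgroups by order — order 1: 1; order 2: 15; order 3: 1; order 5: 1; order 6: 5; order 10: 3; order 15: 1; order 30: 1.
Total: 1 + 15 + 1 + 1 + 5 + 3 + 1 + 1 = 28.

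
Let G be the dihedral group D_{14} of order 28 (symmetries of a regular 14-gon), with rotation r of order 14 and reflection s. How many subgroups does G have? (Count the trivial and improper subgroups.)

28

|G| = 28, so by Lagrange every subgroup order divides 28. Divisors: 1, 2, 4, 7, 14, 28.
Subgroups by order — order 1: 1; order 2: 15; order 4: 7; order 7: 1; order 14: 3; order 28: 1.
Total: 1 + 15 + 7 + 1 + 3 + 1 = 28.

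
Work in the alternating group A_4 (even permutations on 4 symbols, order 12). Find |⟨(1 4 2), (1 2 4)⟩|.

3

|⟨(1 4 2)⟩| = 3 and |⟨(1 2 4)⟩| = 3, so |H| is a multiple of lcm(3, 3) = 3 and divides |G| = 12.
Closing under the operation: H = {e, (1 2 4), (1 4 2)}, so |H| = 3.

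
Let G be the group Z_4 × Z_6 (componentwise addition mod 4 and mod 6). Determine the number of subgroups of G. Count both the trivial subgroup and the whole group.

16

|G| = 24, so by Lagrange every subgroup order divides 24. Divisors: 1, 2, 3, 4, 6, 8, 12, 24.
Subgroups by order — order 1: 1; order 2: 3; order 3: 1; order 4: 3; order 6: 3; order 8: 1; order 12: 3; order 24: 1.
Total: 1 + 3 + 1 + 3 + 3 + 1 + 3 + 1 = 16.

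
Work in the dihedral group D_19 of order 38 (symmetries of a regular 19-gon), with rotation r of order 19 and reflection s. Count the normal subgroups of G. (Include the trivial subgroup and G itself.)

3

G has 22 subgroups. Checking conjugation-invariance by order — order 1: 1/1 normal; order 2: 0/19 normal; order 19: 1/1 normal; order 38: 1/1 normal.
Total normal subgroups: 3.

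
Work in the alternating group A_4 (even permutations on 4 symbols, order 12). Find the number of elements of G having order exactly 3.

8

The elements of order 3 are: (2 3 4), (2 4 3), (1 2 3), (1 2 4), (1 3 2), (1 3 4), (1 4 2), (1 4 3).
That's 8.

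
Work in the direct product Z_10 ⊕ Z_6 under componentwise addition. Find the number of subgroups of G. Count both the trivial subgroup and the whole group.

20

|G| = 60, so by Lagrange every subgroup order divides 60. Divisors: 1, 2, 3, 4, 5, 6, 10, 12, 15, 20, 30, 60.
Subgroups by order — order 1: 1; order 2: 3; order 3: 1; order 4: 1; order 5: 1; order 6: 3; order 10: 3; order 12: 1; order 15: 1; order 20: 1; order 30: 3; order 60: 1.
Total: 1 + 3 + 1 + 1 + 1 + 3 + 3 + 1 + 1 + 1 + 3 + 1 = 20.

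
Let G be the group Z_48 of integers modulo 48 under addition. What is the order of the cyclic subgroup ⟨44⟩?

12

In Z_48, the order of an element a is n/gcd(a, n).
gcd(44, 48) = 4, so |⟨44⟩| = 48/4 = 12.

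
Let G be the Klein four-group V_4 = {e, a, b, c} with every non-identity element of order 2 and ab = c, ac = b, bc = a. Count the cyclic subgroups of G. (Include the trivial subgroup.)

4

Each element a generates a cyclic subgroup ⟨a⟩; distinct elements may generate the same one (a cyclic group of order d has φ(d) generators).
Cyclic subgroups by order — order 1: 1; order 2: 3.
Total: 4.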